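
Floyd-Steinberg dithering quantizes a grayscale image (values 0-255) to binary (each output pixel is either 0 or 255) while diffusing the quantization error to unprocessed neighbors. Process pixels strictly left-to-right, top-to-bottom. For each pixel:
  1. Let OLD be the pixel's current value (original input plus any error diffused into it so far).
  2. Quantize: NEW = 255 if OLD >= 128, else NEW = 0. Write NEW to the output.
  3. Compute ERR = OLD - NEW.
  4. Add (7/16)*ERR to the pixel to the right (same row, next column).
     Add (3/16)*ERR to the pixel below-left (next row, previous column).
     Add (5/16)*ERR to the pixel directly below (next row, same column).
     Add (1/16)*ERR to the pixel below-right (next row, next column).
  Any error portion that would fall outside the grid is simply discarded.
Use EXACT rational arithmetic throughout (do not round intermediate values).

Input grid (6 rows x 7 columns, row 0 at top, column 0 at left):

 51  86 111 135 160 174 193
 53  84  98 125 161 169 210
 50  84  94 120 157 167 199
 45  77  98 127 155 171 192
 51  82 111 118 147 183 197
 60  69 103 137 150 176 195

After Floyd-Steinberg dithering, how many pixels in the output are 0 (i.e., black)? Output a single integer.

(0,0): OLD=51 → NEW=0, ERR=51
(0,1): OLD=1733/16 → NEW=0, ERR=1733/16
(0,2): OLD=40547/256 → NEW=255, ERR=-24733/256
(0,3): OLD=379829/4096 → NEW=0, ERR=379829/4096
(0,4): OLD=13144563/65536 → NEW=255, ERR=-3567117/65536
(0,5): OLD=157482405/1048576 → NEW=255, ERR=-109904475/1048576
(0,6): OLD=2468671363/16777216 → NEW=255, ERR=-1809518717/16777216
(1,0): OLD=22847/256 → NEW=0, ERR=22847/256
(1,1): OLD=290745/2048 → NEW=255, ERR=-231495/2048
(1,2): OLD=2786093/65536 → NEW=0, ERR=2786093/65536
(1,3): OLD=40981993/262144 → NEW=255, ERR=-25864727/262144
(1,4): OLD=1459072859/16777216 → NEW=0, ERR=1459072859/16777216
(1,5): OLD=20222502987/134217728 → NEW=255, ERR=-14003017653/134217728
(1,6): OLD=266501921029/2147483648 → NEW=0, ERR=266501921029/2147483648
(2,0): OLD=1857795/32768 → NEW=0, ERR=1857795/32768
(2,1): OLD=91257425/1048576 → NEW=0, ERR=91257425/1048576
(2,2): OLD=2009845555/16777216 → NEW=0, ERR=2009845555/16777216
(2,3): OLD=21547459675/134217728 → NEW=255, ERR=-12678060965/134217728
(2,4): OLD=125759813579/1073741824 → NEW=0, ERR=125759813579/1073741824
(2,5): OLD=7364739374361/34359738368 → NEW=255, ERR=-1396993909479/34359738368
(2,6): OLD=117357830760511/549755813888 → NEW=255, ERR=-22829901780929/549755813888
(3,0): OLD=1325994195/16777216 → NEW=0, ERR=1325994195/16777216
(3,1): OLD=22116405591/134217728 → NEW=255, ERR=-12109115049/134217728
(3,2): OLD=89865090933/1073741824 → NEW=0, ERR=89865090933/1073741824
(3,3): OLD=702421535139/4294967296 → NEW=255, ERR=-392795125341/4294967296
(3,4): OLD=75900628970707/549755813888 → NEW=255, ERR=-64287103570733/549755813888
(3,5): OLD=469130994126889/4398046511104 → NEW=0, ERR=469130994126889/4398046511104
(3,6): OLD=15702704549349239/70368744177664 → NEW=255, ERR=-2241325215955081/70368744177664
(4,0): OLD=126234088701/2147483648 → NEW=0, ERR=126234088701/2147483648
(4,1): OLD=3441325765721/34359738368 → NEW=0, ERR=3441325765721/34359738368
(4,2): OLD=86963573790167/549755813888 → NEW=255, ERR=-53224158751273/549755813888
(4,3): OLD=133565300494445/4398046511104 → NEW=0, ERR=133565300494445/4398046511104
(4,4): OLD=4856424564389943/35184372088832 → NEW=255, ERR=-4115590318262217/35184372088832
(4,5): OLD=170999173121761207/1125899906842624 → NEW=255, ERR=-116105303123107913/1125899906842624
(4,6): OLD=2676890901726272561/18014398509481984 → NEW=255, ERR=-1916780718191633359/18014398509481984
(5,0): OLD=53408053226523/549755813888 → NEW=0, ERR=53408053226523/549755813888
(5,1): OLD=564368151414665/4398046511104 → NEW=255, ERR=-557133708916855/4398046511104
(5,2): OLD=1030131968663055/35184372088832 → NEW=0, ERR=1030131968663055/35184372088832
(5,3): OLD=36962281152135403/281474976710656 → NEW=255, ERR=-34813837909081877/281474976710656
(5,4): OLD=754754671603304505/18014398509481984 → NEW=0, ERR=754754671603304505/18014398509481984
(5,5): OLD=19432940128275305129/144115188075855872 → NEW=255, ERR=-17316432831067942231/144115188075855872
(5,6): OLD=236891649451771577799/2305843009213693952 → NEW=0, ERR=236891649451771577799/2305843009213693952
Output grid:
  Row 0: ..#.###  (3 black, running=3)
  Row 1: .#.#.#.  (4 black, running=7)
  Row 2: ...#.##  (4 black, running=11)
  Row 3: .#.##.#  (3 black, running=14)
  Row 4: ..#.###  (3 black, running=17)
  Row 5: .#.#.#.  (4 black, running=21)

Answer: 21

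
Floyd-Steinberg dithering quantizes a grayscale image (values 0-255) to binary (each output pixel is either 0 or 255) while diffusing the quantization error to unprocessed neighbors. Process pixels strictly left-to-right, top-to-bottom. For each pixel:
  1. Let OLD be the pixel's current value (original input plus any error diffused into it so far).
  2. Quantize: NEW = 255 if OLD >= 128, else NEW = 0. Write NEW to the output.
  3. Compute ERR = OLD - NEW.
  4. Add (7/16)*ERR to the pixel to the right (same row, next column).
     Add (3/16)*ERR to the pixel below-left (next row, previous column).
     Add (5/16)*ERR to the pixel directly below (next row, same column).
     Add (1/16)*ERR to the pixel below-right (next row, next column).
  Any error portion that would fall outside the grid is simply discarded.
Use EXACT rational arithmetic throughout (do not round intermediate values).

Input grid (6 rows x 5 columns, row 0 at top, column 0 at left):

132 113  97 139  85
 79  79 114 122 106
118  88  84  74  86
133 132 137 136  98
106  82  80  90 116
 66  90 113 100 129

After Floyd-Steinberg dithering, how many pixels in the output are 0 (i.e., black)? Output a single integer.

Answer: 18

Derivation:
(0,0): OLD=132 → NEW=255, ERR=-123
(0,1): OLD=947/16 → NEW=0, ERR=947/16
(0,2): OLD=31461/256 → NEW=0, ERR=31461/256
(0,3): OLD=789571/4096 → NEW=255, ERR=-254909/4096
(0,4): OLD=3786197/65536 → NEW=0, ERR=3786197/65536
(1,0): OLD=13225/256 → NEW=0, ERR=13225/256
(1,1): OLD=277407/2048 → NEW=255, ERR=-244833/2048
(1,2): OLD=6038027/65536 → NEW=0, ERR=6038027/65536
(1,3): OLD=42303087/262144 → NEW=255, ERR=-24543633/262144
(1,4): OLD=332200557/4194304 → NEW=0, ERR=332200557/4194304
(2,0): OLD=3661125/32768 → NEW=0, ERR=3661125/32768
(2,1): OLD=125856839/1048576 → NEW=0, ERR=125856839/1048576
(2,2): OLD=2353448085/16777216 → NEW=255, ERR=-1924741995/16777216
(2,3): OLD=4069208815/268435456 → NEW=0, ERR=4069208815/268435456
(2,4): OLD=479023147209/4294967296 → NEW=0, ERR=479023147209/4294967296
(3,0): OLD=3194720245/16777216 → NEW=255, ERR=-1083469835/16777216
(3,1): OLD=17009004241/134217728 → NEW=0, ERR=17009004241/134217728
(3,2): OLD=716984196555/4294967296 → NEW=255, ERR=-378232463925/4294967296
(3,3): OLD=996011723091/8589934592 → NEW=0, ERR=996011723091/8589934592
(3,4): OLD=25361545656063/137438953472 → NEW=255, ERR=-9685387479297/137438953472
(4,0): OLD=235321486011/2147483648 → NEW=0, ERR=235321486011/2147483648
(4,1): OLD=10238872905531/68719476736 → NEW=255, ERR=-7284593662149/68719476736
(4,2): OLD=39323068998613/1099511627776 → NEW=0, ERR=39323068998613/1099511627776
(4,3): OLD=2166728919498043/17592186044416 → NEW=0, ERR=2166728919498043/17592186044416
(4,4): OLD=43659383757062685/281474976710656 → NEW=255, ERR=-28116735304154595/281474976710656
(5,0): OLD=88365424208529/1099511627776 → NEW=0, ERR=88365424208529/1099511627776
(5,1): OLD=928770514159347/8796093022208 → NEW=0, ERR=928770514159347/8796093022208
(5,2): OLD=52590635867408011/281474976710656 → NEW=255, ERR=-19185483193809269/281474976710656
(5,3): OLD=103779098422852325/1125899906842624 → NEW=0, ERR=103779098422852325/1125899906842624
(5,4): OLD=2626647041447925063/18014398509481984 → NEW=255, ERR=-1967024578469980857/18014398509481984
Output grid:
  Row 0: #..#.  (3 black, running=3)
  Row 1: .#.#.  (3 black, running=6)
  Row 2: ..#..  (4 black, running=10)
  Row 3: #.#.#  (2 black, running=12)
  Row 4: .#..#  (3 black, running=15)
  Row 5: ..#.#  (3 black, running=18)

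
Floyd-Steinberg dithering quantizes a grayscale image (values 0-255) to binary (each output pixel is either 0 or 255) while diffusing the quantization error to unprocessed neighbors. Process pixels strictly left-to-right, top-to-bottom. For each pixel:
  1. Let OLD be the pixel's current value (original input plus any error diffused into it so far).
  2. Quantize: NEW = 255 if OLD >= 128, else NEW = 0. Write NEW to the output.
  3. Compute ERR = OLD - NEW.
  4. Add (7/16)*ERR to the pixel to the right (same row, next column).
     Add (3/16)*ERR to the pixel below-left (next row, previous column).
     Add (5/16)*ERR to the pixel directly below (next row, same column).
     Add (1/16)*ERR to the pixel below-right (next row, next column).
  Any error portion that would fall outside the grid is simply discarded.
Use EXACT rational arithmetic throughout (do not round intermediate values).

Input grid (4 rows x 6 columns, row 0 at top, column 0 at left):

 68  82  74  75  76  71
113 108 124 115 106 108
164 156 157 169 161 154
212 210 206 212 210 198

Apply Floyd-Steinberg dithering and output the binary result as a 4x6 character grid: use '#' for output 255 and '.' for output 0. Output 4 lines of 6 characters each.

(0,0): OLD=68 → NEW=0, ERR=68
(0,1): OLD=447/4 → NEW=0, ERR=447/4
(0,2): OLD=7865/64 → NEW=0, ERR=7865/64
(0,3): OLD=131855/1024 → NEW=255, ERR=-129265/1024
(0,4): OLD=340329/16384 → NEW=0, ERR=340329/16384
(0,5): OLD=20994527/262144 → NEW=0, ERR=20994527/262144
(1,0): OLD=9933/64 → NEW=255, ERR=-6387/64
(1,1): OLD=64795/512 → NEW=0, ERR=64795/512
(1,2): OLD=3294583/16384 → NEW=255, ERR=-883337/16384
(1,3): OLD=4164107/65536 → NEW=0, ERR=4164107/65536
(1,4): OLD=618309281/4194304 → NEW=255, ERR=-451238239/4194304
(1,5): OLD=5855776023/67108864 → NEW=0, ERR=5855776023/67108864
(2,0): OLD=1282393/8192 → NEW=255, ERR=-806567/8192
(2,1): OLD=35684643/262144 → NEW=255, ERR=-31162077/262144
(2,2): OLD=452848553/4194304 → NEW=0, ERR=452848553/4194304
(2,3): OLD=7132001569/33554432 → NEW=255, ERR=-1424378591/33554432
(2,4): OLD=138663447907/1073741824 → NEW=255, ERR=-135140717213/1073741824
(2,5): OLD=2052659926501/17179869184 → NEW=0, ERR=2052659926501/17179869184
(3,0): OLD=666655497/4194304 → NEW=255, ERR=-402892023/4194304
(3,1): OLD=4862617237/33554432 → NEW=255, ERR=-3693762923/33554432
(3,2): OLD=47295563951/268435456 → NEW=255, ERR=-21155477329/268435456
(3,3): OLD=2532385405165/17179869184 → NEW=255, ERR=-1848481236755/17179869184
(3,4): OLD=19701216182413/137438953472 → NEW=255, ERR=-15345716952947/137438953472
(3,5): OLD=392794971185443/2199023255552 → NEW=255, ERR=-167955958980317/2199023255552
Row 0: ...#..
Row 1: #.#.#.
Row 2: ##.##.
Row 3: ######

Answer: ...#..
#.#.#.
##.##.
######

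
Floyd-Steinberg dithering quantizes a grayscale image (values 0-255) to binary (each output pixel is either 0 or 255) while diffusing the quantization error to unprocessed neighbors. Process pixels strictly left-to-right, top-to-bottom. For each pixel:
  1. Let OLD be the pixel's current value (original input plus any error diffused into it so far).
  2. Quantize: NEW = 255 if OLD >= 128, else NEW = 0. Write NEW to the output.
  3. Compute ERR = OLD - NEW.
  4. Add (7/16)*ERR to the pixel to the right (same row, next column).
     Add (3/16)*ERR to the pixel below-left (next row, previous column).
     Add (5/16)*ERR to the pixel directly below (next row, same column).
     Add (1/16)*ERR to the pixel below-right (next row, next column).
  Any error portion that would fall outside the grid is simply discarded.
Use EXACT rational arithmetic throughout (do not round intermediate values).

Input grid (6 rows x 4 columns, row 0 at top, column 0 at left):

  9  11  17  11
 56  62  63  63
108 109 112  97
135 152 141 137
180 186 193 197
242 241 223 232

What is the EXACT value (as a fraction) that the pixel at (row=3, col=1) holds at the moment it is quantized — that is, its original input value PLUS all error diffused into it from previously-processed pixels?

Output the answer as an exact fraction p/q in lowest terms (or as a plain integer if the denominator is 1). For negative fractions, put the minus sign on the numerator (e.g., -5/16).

Answer: 62052991431/268435456

Derivation:
(0,0): OLD=9 → NEW=0, ERR=9
(0,1): OLD=239/16 → NEW=0, ERR=239/16
(0,2): OLD=6025/256 → NEW=0, ERR=6025/256
(0,3): OLD=87231/4096 → NEW=0, ERR=87231/4096
(1,0): OLD=15773/256 → NEW=0, ERR=15773/256
(1,1): OLD=201931/2048 → NEW=0, ERR=201931/2048
(1,2): OLD=7760679/65536 → NEW=0, ERR=7760679/65536
(1,3): OLD=128905921/1048576 → NEW=0, ERR=128905921/1048576
(2,0): OLD=4775657/32768 → NEW=255, ERR=-3580183/32768
(2,1): OLD=123801107/1048576 → NEW=0, ERR=123801107/1048576
(2,2): OLD=482077087/2097152 → NEW=255, ERR=-52696673/2097152
(2,3): OLD=4423304131/33554432 → NEW=255, ERR=-4133076029/33554432
(3,0): OLD=2063498201/16777216 → NEW=0, ERR=2063498201/16777216
(3,1): OLD=62052991431/268435456 → NEW=255, ERR=-6398049849/268435456
Target (3,1): original=152, with diffused error = 62052991431/268435456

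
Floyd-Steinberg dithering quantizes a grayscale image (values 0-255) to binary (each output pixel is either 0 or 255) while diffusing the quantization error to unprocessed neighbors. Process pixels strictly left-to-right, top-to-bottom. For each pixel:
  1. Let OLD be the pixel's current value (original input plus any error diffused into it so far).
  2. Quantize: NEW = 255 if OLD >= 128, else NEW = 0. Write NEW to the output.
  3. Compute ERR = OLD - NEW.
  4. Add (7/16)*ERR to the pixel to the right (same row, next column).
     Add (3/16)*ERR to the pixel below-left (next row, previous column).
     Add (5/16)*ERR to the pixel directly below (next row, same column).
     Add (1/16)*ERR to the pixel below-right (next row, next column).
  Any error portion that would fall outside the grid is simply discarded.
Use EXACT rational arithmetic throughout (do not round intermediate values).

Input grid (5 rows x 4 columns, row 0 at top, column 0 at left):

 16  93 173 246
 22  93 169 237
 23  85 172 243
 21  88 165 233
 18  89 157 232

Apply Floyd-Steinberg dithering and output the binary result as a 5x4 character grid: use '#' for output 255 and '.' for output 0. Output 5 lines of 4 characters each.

(0,0): OLD=16 → NEW=0, ERR=16
(0,1): OLD=100 → NEW=0, ERR=100
(0,2): OLD=867/4 → NEW=255, ERR=-153/4
(0,3): OLD=14673/64 → NEW=255, ERR=-1647/64
(1,0): OLD=183/4 → NEW=0, ERR=183/4
(1,1): OLD=4419/32 → NEW=255, ERR=-3741/32
(1,2): OLD=109901/1024 → NEW=0, ERR=109901/1024
(1,3): OLD=4481387/16384 → NEW=255, ERR=303467/16384
(2,0): OLD=7873/512 → NEW=0, ERR=7873/512
(2,1): OLD=1280853/16384 → NEW=0, ERR=1280853/16384
(2,2): OLD=15460457/65536 → NEW=255, ERR=-1251223/65536
(2,3): OLD=259148411/1048576 → NEW=255, ERR=-8238469/1048576
(3,0): OLD=10607263/262144 → NEW=0, ERR=10607263/262144
(3,1): OLD=534834133/4194304 → NEW=0, ERR=534834133/4194304
(3,2): OLD=14645446871/67108864 → NEW=255, ERR=-2467313449/67108864
(3,3): OLD=228993088417/1073741824 → NEW=255, ERR=-44811076703/1073741824
(4,0): OLD=3661042991/67108864 → NEW=0, ERR=3661042991/67108864
(4,1): OLD=79645286447/536870912 → NEW=255, ERR=-57256796113/536870912
(4,2): OLD=1700743548325/17179869184 → NEW=0, ERR=1700743548325/17179869184
(4,3): OLD=71460360870099/274877906944 → NEW=255, ERR=1366494599379/274877906944
Row 0: ..##
Row 1: .#.#
Row 2: ..##
Row 3: ..##
Row 4: .#.#

Answer: ..##
.#.#
..##
..##
.#.#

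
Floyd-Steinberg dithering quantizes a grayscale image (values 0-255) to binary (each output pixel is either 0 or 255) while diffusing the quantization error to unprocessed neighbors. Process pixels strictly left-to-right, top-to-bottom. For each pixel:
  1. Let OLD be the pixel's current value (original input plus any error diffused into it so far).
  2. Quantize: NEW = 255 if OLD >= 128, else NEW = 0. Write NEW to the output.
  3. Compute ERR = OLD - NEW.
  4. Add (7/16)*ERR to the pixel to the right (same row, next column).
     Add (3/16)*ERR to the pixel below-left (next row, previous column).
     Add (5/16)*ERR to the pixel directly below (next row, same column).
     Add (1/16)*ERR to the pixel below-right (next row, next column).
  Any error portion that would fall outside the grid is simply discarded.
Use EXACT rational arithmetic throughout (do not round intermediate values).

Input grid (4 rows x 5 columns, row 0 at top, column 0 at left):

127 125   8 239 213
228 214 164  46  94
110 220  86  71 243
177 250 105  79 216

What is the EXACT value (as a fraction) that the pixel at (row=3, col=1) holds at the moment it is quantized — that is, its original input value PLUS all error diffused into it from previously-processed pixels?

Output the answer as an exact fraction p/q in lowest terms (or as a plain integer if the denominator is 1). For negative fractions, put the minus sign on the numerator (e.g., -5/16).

(0,0): OLD=127 → NEW=0, ERR=127
(0,1): OLD=2889/16 → NEW=255, ERR=-1191/16
(0,2): OLD=-6289/256 → NEW=0, ERR=-6289/256
(0,3): OLD=934921/4096 → NEW=255, ERR=-109559/4096
(0,4): OLD=13192255/65536 → NEW=255, ERR=-3519425/65536
(1,0): OLD=64955/256 → NEW=255, ERR=-325/256
(1,1): OLD=396317/2048 → NEW=255, ERR=-125923/2048
(1,2): OLD=7848289/65536 → NEW=0, ERR=7848289/65536
(1,3): OLD=20559885/262144 → NEW=0, ERR=20559885/262144
(1,4): OLD=460783495/4194304 → NEW=0, ERR=460783495/4194304
(2,0): OLD=3213711/32768 → NEW=0, ERR=3213711/32768
(2,1): OLD=278992661/1048576 → NEW=255, ERR=11605781/1048576
(2,2): OLD=2334190207/16777216 → NEW=255, ERR=-1943999873/16777216
(2,3): OLD=19568645389/268435456 → NEW=0, ERR=19568645389/268435456
(2,4): OLD=1349161611291/4294967296 → NEW=255, ERR=253944950811/4294967296
(3,0): OLD=3518578335/16777216 → NEW=255, ERR=-759611745/16777216
(3,1): OLD=29266732339/134217728 → NEW=255, ERR=-4958788301/134217728
Target (3,1): original=250, with diffused error = 29266732339/134217728

Answer: 29266732339/134217728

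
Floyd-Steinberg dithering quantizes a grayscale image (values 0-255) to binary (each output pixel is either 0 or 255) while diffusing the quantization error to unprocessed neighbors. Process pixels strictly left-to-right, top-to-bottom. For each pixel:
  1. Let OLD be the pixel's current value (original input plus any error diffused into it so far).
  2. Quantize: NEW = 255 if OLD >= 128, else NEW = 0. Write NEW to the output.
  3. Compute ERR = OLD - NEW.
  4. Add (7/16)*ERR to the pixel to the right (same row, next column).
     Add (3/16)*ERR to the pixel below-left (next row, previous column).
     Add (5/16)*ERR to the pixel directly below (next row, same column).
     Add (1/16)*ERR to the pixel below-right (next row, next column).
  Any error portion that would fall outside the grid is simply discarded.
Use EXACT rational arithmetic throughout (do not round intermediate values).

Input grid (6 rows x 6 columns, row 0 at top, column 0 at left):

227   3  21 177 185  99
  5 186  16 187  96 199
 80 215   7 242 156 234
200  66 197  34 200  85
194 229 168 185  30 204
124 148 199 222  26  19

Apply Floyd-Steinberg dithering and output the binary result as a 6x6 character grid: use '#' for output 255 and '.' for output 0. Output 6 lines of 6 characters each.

Answer: #..##.
.#.#.#
.#.#.#
#.#.#.
##.#.#
.###..

Derivation:
(0,0): OLD=227 → NEW=255, ERR=-28
(0,1): OLD=-37/4 → NEW=0, ERR=-37/4
(0,2): OLD=1085/64 → NEW=0, ERR=1085/64
(0,3): OLD=188843/1024 → NEW=255, ERR=-72277/1024
(0,4): OLD=2525101/16384 → NEW=255, ERR=-1652819/16384
(0,5): OLD=14382523/262144 → NEW=0, ERR=14382523/262144
(1,0): OLD=-351/64 → NEW=0, ERR=-351/64
(1,1): OLD=93255/512 → NEW=255, ERR=-37305/512
(1,2): OLD=-399629/16384 → NEW=0, ERR=-399629/16384
(1,3): OLD=8940167/65536 → NEW=255, ERR=-7771513/65536
(1,4): OLD=77469957/4194304 → NEW=0, ERR=77469957/4194304
(1,5): OLD=14624433811/67108864 → NEW=255, ERR=-2488326509/67108864
(2,0): OLD=529405/8192 → NEW=0, ERR=529405/8192
(2,1): OLD=56515087/262144 → NEW=255, ERR=-10331633/262144
(2,2): OLD=-187289939/4194304 → NEW=0, ERR=-187289939/4194304
(2,3): OLD=6286268101/33554432 → NEW=255, ERR=-2270112059/33554432
(2,4): OLD=126496743439/1073741824 → NEW=0, ERR=126496743439/1073741824
(2,5): OLD=4726332781401/17179869184 → NEW=255, ERR=345466139481/17179869184
(3,0): OLD=892570701/4194304 → NEW=255, ERR=-176976819/4194304
(3,1): OLD=1036501097/33554432 → NEW=0, ERR=1036501097/33554432
(3,2): OLD=48697347291/268435456 → NEW=255, ERR=-19753693989/268435456
(3,3): OLD=-661802943/17179869184 → NEW=0, ERR=-661802943/17179869184
(3,4): OLD=32482394643777/137438953472 → NEW=255, ERR=-2564538491583/137438953472
(3,5): OLD=198975436020271/2199023255552 → NEW=0, ERR=198975436020271/2199023255552
(4,0): OLD=100183387459/536870912 → NEW=255, ERR=-36718695101/536870912
(4,1): OLD=1651809046855/8589934592 → NEW=255, ERR=-538624274105/8589934592
(4,2): OLD=32846269605477/274877906944 → NEW=0, ERR=32846269605477/274877906944
(4,3): OLD=1007894533962905/4398046511104 → NEW=255, ERR=-113607326368615/4398046511104
(4,4): OLD=2099168076664553/70368744177664 → NEW=0, ERR=2099168076664553/70368744177664
(4,5): OLD=274900783588100031/1125899906842624 → NEW=255, ERR=-12203692656769089/1125899906842624
(5,0): OLD=12489061800133/137438953472 → NEW=0, ERR=12489061800133/137438953472
(5,1): OLD=819316701913173/4398046511104 → NEW=255, ERR=-302185158418347/4398046511104
(5,2): OLD=6949593971708631/35184372088832 → NEW=255, ERR=-2022420910943529/35184372088832
(5,3): OLD=227253449705359693/1125899906842624 → NEW=255, ERR=-59851026539509427/1125899906842624
(5,4): OLD=18957008510307141/2251799813685248 → NEW=0, ERR=18957008510307141/2251799813685248
(5,5): OLD=762382654818040185/36028797018963968 → NEW=0, ERR=762382654818040185/36028797018963968
Row 0: #..##.
Row 1: .#.#.#
Row 2: .#.#.#
Row 3: #.#.#.
Row 4: ##.#.#
Row 5: .###..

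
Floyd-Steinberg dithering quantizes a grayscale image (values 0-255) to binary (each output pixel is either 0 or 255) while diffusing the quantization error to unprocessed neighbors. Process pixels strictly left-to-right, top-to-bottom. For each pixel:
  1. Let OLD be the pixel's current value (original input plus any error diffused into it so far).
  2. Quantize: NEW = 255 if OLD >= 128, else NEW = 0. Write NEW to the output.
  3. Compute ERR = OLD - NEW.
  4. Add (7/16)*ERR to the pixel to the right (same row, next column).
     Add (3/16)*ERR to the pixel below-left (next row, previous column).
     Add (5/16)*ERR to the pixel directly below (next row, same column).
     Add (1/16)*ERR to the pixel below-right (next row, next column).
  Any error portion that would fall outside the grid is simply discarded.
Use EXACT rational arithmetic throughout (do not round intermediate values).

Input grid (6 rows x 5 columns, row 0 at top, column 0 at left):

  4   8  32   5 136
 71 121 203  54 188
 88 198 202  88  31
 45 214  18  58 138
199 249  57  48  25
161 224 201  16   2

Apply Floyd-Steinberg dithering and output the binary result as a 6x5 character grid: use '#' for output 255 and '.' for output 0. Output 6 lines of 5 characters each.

(0,0): OLD=4 → NEW=0, ERR=4
(0,1): OLD=39/4 → NEW=0, ERR=39/4
(0,2): OLD=2321/64 → NEW=0, ERR=2321/64
(0,3): OLD=21367/1024 → NEW=0, ERR=21367/1024
(0,4): OLD=2377793/16384 → NEW=255, ERR=-1800127/16384
(1,0): OLD=4741/64 → NEW=0, ERR=4741/64
(1,1): OLD=83715/512 → NEW=255, ERR=-46845/512
(1,2): OLD=2929887/16384 → NEW=255, ERR=-1248033/16384
(1,3): OLD=580675/65536 → NEW=0, ERR=580675/65536
(1,4): OLD=166561961/1048576 → NEW=255, ERR=-100824919/1048576
(2,0): OLD=770001/8192 → NEW=0, ERR=770001/8192
(2,1): OLD=52658923/262144 → NEW=255, ERR=-14187797/262144
(2,2): OLD=631075649/4194304 → NEW=255, ERR=-438471871/4194304
(2,3): OLD=1492697459/67108864 → NEW=0, ERR=1492697459/67108864
(2,4): OLD=12065515877/1073741824 → NEW=0, ERR=12065515877/1073741824
(3,0): OLD=269380449/4194304 → NEW=0, ERR=269380449/4194304
(3,1): OLD=7095380589/33554432 → NEW=255, ERR=-1460999571/33554432
(3,2): OLD=-35358374497/1073741824 → NEW=0, ERR=-35358374497/1073741824
(3,3): OLD=99035917071/2147483648 → NEW=0, ERR=99035917071/2147483648
(3,4): OLD=5603316791739/34359738368 → NEW=255, ERR=-3158416492101/34359738368
(4,0): OLD=113229530735/536870912 → NEW=255, ERR=-23672551825/536870912
(4,1): OLD=3675498041359/17179869184 → NEW=255, ERR=-705368600561/17179869184
(4,2): OLD=9530620761473/274877906944 → NEW=0, ERR=9530620761473/274877906944
(4,3): OLD=256349825107087/4398046511104 → NEW=0, ERR=256349825107087/4398046511104
(4,4): OLD=1735106383407977/70368744177664 → NEW=0, ERR=1735106383407977/70368744177664
(5,0): OLD=38351628924301/274877906944 → NEW=255, ERR=-31742237346419/274877906944
(5,1): OLD=361504392383751/2199023255552 → NEW=255, ERR=-199246537782009/2199023255552
(5,2): OLD=12705590825257823/70368744177664 → NEW=255, ERR=-5238438940046497/70368744177664
(5,3): OLD=2374617500721121/281474976710656 → NEW=0, ERR=2374617500721121/281474976710656
(5,4): OLD=76738038234801947/4503599627370496 → NEW=0, ERR=76738038234801947/4503599627370496
Row 0: ....#
Row 1: .##.#
Row 2: .##..
Row 3: .#..#
Row 4: ##...
Row 5: ###..

Answer: ....#
.##.#
.##..
.#..#
##...
###..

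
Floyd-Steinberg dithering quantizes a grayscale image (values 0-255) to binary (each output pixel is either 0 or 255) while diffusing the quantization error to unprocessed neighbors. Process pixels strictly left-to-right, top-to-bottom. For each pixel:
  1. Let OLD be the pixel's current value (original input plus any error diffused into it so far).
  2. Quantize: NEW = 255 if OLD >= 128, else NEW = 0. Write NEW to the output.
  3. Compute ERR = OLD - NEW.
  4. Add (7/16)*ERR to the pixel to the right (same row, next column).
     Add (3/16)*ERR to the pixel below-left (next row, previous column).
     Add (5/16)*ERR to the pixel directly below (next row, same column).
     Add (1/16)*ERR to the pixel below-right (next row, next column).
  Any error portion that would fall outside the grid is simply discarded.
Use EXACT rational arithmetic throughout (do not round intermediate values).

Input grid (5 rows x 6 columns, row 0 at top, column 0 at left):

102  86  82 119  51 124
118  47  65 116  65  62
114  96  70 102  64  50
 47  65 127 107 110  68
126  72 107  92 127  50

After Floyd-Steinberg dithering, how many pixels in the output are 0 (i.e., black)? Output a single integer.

(0,0): OLD=102 → NEW=0, ERR=102
(0,1): OLD=1045/8 → NEW=255, ERR=-995/8
(0,2): OLD=3531/128 → NEW=0, ERR=3531/128
(0,3): OLD=268429/2048 → NEW=255, ERR=-253811/2048
(0,4): OLD=-105509/32768 → NEW=0, ERR=-105509/32768
(0,5): OLD=64273149/524288 → NEW=0, ERR=64273149/524288
(1,0): OLD=16199/128 → NEW=0, ERR=16199/128
(1,1): OLD=76849/1024 → NEW=0, ERR=76849/1024
(1,2): OLD=2472133/32768 → NEW=0, ERR=2472133/32768
(1,3): OLD=14601217/131072 → NEW=0, ERR=14601217/131072
(1,4): OLD=1073496707/8388608 → NEW=0, ERR=1073496707/8388608
(1,5): OLD=20950817701/134217728 → NEW=255, ERR=-13274702939/134217728
(2,0): OLD=2746283/16384 → NEW=255, ERR=-1431637/16384
(2,1): OLD=54147913/524288 → NEW=0, ERR=54147913/524288
(2,2): OLD=1378569883/8388608 → NEW=255, ERR=-760525157/8388608
(2,3): OLD=8446138883/67108864 → NEW=0, ERR=8446138883/67108864
(2,4): OLD=316692171785/2147483648 → NEW=255, ERR=-230916158455/2147483648
(2,5): OLD=-685587268913/34359738368 → NEW=0, ERR=-685587268913/34359738368
(3,0): OLD=327646395/8388608 → NEW=0, ERR=327646395/8388608
(3,1): OLD=6167468255/67108864 → NEW=0, ERR=6167468255/67108864
(3,2): OLD=90692916333/536870912 → NEW=255, ERR=-46209166227/536870912
(3,3): OLD=2846574656743/34359738368 → NEW=0, ERR=2846574656743/34359738368
(3,4): OLD=32096765374919/274877906944 → NEW=0, ERR=32096765374919/274877906944
(3,5): OLD=466763761340745/4398046511104 → NEW=0, ERR=466763761340745/4398046511104
(4,0): OLD=166899730389/1073741824 → NEW=255, ERR=-106904434731/1073741824
(4,1): OLD=746700739729/17179869184 → NEW=0, ERR=746700739729/17179869184
(4,2): OLD=66188216966371/549755813888 → NEW=0, ERR=66188216966371/549755813888
(4,3): OLD=1645546455380239/8796093022208 → NEW=255, ERR=-597457265282801/8796093022208
(4,4): OLD=22356248304304767/140737488355328 → NEW=255, ERR=-13531811226303873/140737488355328
(4,5): OLD=108983057786613017/2251799813685248 → NEW=0, ERR=108983057786613017/2251799813685248
Output grid:
  Row 0: .#.#..  (4 black, running=4)
  Row 1: .....#  (5 black, running=9)
  Row 2: #.#.#.  (3 black, running=12)
  Row 3: ..#...  (5 black, running=17)
  Row 4: #..##.  (3 black, running=20)

Answer: 20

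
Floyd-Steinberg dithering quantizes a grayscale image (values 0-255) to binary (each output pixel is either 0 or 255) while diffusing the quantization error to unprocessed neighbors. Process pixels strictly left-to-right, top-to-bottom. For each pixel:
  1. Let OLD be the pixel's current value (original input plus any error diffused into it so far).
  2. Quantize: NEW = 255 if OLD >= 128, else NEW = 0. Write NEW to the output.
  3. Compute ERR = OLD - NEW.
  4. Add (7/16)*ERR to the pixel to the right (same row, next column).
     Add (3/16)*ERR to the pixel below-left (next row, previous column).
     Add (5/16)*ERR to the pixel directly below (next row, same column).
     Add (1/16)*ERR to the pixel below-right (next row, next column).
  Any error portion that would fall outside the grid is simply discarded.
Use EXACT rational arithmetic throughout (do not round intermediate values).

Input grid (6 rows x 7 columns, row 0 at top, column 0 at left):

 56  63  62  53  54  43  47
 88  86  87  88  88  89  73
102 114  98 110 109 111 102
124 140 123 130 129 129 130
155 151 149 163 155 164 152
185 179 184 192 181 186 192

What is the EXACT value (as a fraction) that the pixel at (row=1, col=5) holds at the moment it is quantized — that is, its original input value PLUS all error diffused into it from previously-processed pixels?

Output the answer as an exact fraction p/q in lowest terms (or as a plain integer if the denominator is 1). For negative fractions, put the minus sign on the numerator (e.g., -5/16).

Answer: 3132441585/16777216

Derivation:
(0,0): OLD=56 → NEW=0, ERR=56
(0,1): OLD=175/2 → NEW=0, ERR=175/2
(0,2): OLD=3209/32 → NEW=0, ERR=3209/32
(0,3): OLD=49599/512 → NEW=0, ERR=49599/512
(0,4): OLD=789561/8192 → NEW=0, ERR=789561/8192
(0,5): OLD=11163023/131072 → NEW=0, ERR=11163023/131072
(0,6): OLD=176707305/2097152 → NEW=0, ERR=176707305/2097152
(1,0): OLD=3901/32 → NEW=0, ERR=3901/32
(1,1): OLD=48379/256 → NEW=255, ERR=-16901/256
(1,2): OLD=926407/8192 → NEW=0, ERR=926407/8192
(1,3): OLD=6294323/32768 → NEW=255, ERR=-2061517/32768
(1,4): OLD=236178193/2097152 → NEW=0, ERR=236178193/2097152
(1,5): OLD=3132441585/16777216 → NEW=255, ERR=-1145748495/16777216
Target (1,5): original=89, with diffused error = 3132441585/16777216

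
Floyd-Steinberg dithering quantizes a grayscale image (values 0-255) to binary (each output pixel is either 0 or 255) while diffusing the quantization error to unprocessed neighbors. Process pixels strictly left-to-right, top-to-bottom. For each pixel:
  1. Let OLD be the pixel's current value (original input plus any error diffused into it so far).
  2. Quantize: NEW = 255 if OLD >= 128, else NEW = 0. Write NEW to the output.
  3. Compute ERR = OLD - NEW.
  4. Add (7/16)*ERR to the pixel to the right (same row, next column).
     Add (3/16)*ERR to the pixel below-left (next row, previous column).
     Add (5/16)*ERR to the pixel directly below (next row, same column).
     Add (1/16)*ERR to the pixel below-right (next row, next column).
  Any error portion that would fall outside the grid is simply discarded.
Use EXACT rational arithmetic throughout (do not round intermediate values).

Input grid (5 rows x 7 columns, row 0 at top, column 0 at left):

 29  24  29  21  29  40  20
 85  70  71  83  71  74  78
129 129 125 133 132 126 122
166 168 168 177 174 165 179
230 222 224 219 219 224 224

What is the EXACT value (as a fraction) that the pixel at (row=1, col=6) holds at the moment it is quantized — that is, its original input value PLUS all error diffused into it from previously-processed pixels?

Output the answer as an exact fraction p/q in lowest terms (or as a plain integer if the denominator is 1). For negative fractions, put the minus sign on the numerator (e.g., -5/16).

Answer: 263775792779/2147483648

Derivation:
(0,0): OLD=29 → NEW=0, ERR=29
(0,1): OLD=587/16 → NEW=0, ERR=587/16
(0,2): OLD=11533/256 → NEW=0, ERR=11533/256
(0,3): OLD=166747/4096 → NEW=0, ERR=166747/4096
(0,4): OLD=3067773/65536 → NEW=0, ERR=3067773/65536
(0,5): OLD=63417451/1048576 → NEW=0, ERR=63417451/1048576
(0,6): OLD=779466477/16777216 → NEW=0, ERR=779466477/16777216
(1,0): OLD=25841/256 → NEW=0, ERR=25841/256
(1,1): OLD=278295/2048 → NEW=255, ERR=-243945/2048
(1,2): OLD=2810979/65536 → NEW=0, ERR=2810979/65536
(1,3): OLD=33051047/262144 → NEW=0, ERR=33051047/262144
(1,4): OLD=2594973077/16777216 → NEW=255, ERR=-1683217003/16777216
(1,5): OLD=8139425061/134217728 → NEW=0, ERR=8139425061/134217728
(1,6): OLD=263775792779/2147483648 → NEW=0, ERR=263775792779/2147483648
Target (1,6): original=78, with diffused error = 263775792779/2147483648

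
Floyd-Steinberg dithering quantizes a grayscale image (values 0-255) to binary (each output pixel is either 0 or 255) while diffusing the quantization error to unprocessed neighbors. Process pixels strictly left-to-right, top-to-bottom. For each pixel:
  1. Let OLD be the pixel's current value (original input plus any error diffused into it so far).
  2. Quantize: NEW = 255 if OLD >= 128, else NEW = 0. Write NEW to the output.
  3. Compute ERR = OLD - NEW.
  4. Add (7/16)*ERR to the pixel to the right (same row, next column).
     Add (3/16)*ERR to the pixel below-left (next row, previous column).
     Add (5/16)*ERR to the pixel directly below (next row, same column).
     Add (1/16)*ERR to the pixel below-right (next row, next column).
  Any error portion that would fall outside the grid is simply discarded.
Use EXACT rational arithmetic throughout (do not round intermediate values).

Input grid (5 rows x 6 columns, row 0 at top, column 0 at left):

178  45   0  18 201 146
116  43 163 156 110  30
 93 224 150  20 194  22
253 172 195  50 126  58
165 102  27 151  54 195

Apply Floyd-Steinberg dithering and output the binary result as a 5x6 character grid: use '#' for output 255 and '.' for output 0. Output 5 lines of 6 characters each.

Answer: #...#.
..##..
##..#.
###.#.
#..#.#

Derivation:
(0,0): OLD=178 → NEW=255, ERR=-77
(0,1): OLD=181/16 → NEW=0, ERR=181/16
(0,2): OLD=1267/256 → NEW=0, ERR=1267/256
(0,3): OLD=82597/4096 → NEW=0, ERR=82597/4096
(0,4): OLD=13750915/65536 → NEW=255, ERR=-2960765/65536
(0,5): OLD=132366741/1048576 → NEW=0, ERR=132366741/1048576
(1,0): OLD=24079/256 → NEW=0, ERR=24079/256
(1,1): OLD=171625/2048 → NEW=0, ERR=171625/2048
(1,2): OLD=13480605/65536 → NEW=255, ERR=-3231075/65536
(1,3): OLD=34752537/262144 → NEW=255, ERR=-32094183/262144
(1,4): OLD=1128240491/16777216 → NEW=0, ERR=1128240491/16777216
(1,5): OLD=25782130557/268435456 → NEW=0, ERR=25782130557/268435456
(2,0): OLD=4525459/32768 → NEW=255, ERR=-3830381/32768
(2,1): OLD=205186689/1048576 → NEW=255, ERR=-62200191/1048576
(2,2): OLD=1525436867/16777216 → NEW=0, ERR=1525436867/16777216
(2,3): OLD=4167097451/134217728 → NEW=0, ERR=4167097451/134217728
(2,4): OLD=1026304207297/4294967296 → NEW=255, ERR=-68912453183/4294967296
(2,5): OLD=3380841326167/68719476736 → NEW=0, ERR=3380841326167/68719476736
(3,0): OLD=3445174115/16777216 → NEW=255, ERR=-833015965/16777216
(3,1): OLD=18989463463/134217728 → NEW=255, ERR=-15236057177/134217728
(3,2): OLD=188832026853/1073741824 → NEW=255, ERR=-84972138267/1073741824
(3,3): OLD=1907264035887/68719476736 → NEW=0, ERR=1907264035887/68719476736
(3,4): OLD=79326197484879/549755813888 → NEW=255, ERR=-60861535056561/549755813888
(3,5): OLD=210555508931393/8796093022208 → NEW=0, ERR=210555508931393/8796093022208
(4,0): OLD=275305991789/2147483648 → NEW=255, ERR=-272302338451/2147483648
(4,1): OLD=-236766502903/34359738368 → NEW=0, ERR=-236766502903/34359738368
(4,2): OLD=-2898070503093/1099511627776 → NEW=0, ERR=-2898070503093/1099511627776
(4,3): OLD=2336534042131351/17592186044416 → NEW=255, ERR=-2149473399194729/17592186044416
(4,4): OLD=-7832918014262009/281474976710656 → NEW=0, ERR=-7832918014262009/281474976710656
(4,5): OLD=825899276717476305/4503599627370496 → NEW=255, ERR=-322518628262000175/4503599627370496
Row 0: #...#.
Row 1: ..##..
Row 2: ##..#.
Row 3: ###.#.
Row 4: #..#.#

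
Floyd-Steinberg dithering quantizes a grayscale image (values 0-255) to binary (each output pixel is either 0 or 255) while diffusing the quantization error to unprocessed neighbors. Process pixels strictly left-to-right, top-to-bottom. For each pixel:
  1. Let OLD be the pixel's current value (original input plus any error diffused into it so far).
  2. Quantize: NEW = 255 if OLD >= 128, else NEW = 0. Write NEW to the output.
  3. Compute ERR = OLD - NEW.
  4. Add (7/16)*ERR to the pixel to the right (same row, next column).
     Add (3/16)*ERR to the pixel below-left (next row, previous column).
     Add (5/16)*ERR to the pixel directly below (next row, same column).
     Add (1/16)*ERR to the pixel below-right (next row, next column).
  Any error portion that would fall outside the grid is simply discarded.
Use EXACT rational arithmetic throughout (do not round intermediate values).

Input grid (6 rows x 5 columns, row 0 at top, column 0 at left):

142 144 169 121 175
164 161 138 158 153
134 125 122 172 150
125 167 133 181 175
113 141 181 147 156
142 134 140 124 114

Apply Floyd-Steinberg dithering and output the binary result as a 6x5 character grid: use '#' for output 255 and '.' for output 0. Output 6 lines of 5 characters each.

Answer: #.#.#
#.##.
.#.##
##.#.
.##.#
#..#.

Derivation:
(0,0): OLD=142 → NEW=255, ERR=-113
(0,1): OLD=1513/16 → NEW=0, ERR=1513/16
(0,2): OLD=53855/256 → NEW=255, ERR=-11425/256
(0,3): OLD=415641/4096 → NEW=0, ERR=415641/4096
(0,4): OLD=14378287/65536 → NEW=255, ERR=-2333393/65536
(1,0): OLD=37483/256 → NEW=255, ERR=-27797/256
(1,1): OLD=261357/2048 → NEW=0, ERR=261357/2048
(1,2): OLD=13423217/65536 → NEW=255, ERR=-3288463/65536
(1,3): OLD=41495517/262144 → NEW=255, ERR=-25351203/262144
(1,4): OLD=444203255/4194304 → NEW=0, ERR=444203255/4194304
(2,0): OLD=4063103/32768 → NEW=0, ERR=4063103/32768
(2,1): OLD=212791141/1048576 → NEW=255, ERR=-54595739/1048576
(2,2): OLD=1231173487/16777216 → NEW=0, ERR=1231173487/16777216
(2,3): OLD=51165320413/268435456 → NEW=255, ERR=-17285720867/268435456
(2,4): OLD=639430458059/4294967296 → NEW=255, ERR=-455786202421/4294967296
(3,0): OLD=2583461263/16777216 → NEW=255, ERR=-1694728817/16777216
(3,1): OLD=17185894755/134217728 → NEW=255, ERR=-17039625885/134217728
(3,2): OLD=365336095153/4294967296 → NEW=0, ERR=365336095153/4294967296
(3,3): OLD=1570067761417/8589934592 → NEW=255, ERR=-620365559543/8589934592
(3,4): OLD=14598252848845/137438953472 → NEW=0, ERR=14598252848845/137438953472
(4,0): OLD=123757621889/2147483648 → NEW=0, ERR=123757621889/2147483648
(4,1): OLD=9357870492929/68719476736 → NEW=255, ERR=-8165596074751/68719476736
(4,2): OLD=147466257834287/1099511627776 → NEW=255, ERR=-132909207248593/1099511627776
(4,3): OLD=1702537048412929/17592186044416 → NEW=0, ERR=1702537048412929/17592186044416
(4,4): OLD=63900228863069575/281474976710656 → NEW=255, ERR=-7875890198147705/281474976710656
(5,0): OLD=151435082422179/1099511627776 → NEW=255, ERR=-128940382660701/1099511627776
(5,1): OLD=233079423004073/8796093022208 → NEW=0, ERR=233079423004073/8796093022208
(5,2): OLD=35054090631763953/281474976710656 → NEW=0, ERR=35054090631763953/281474976710656
(5,3): OLD=220593881109810143/1125899906842624 → NEW=255, ERR=-66510595135058977/1125899906842624
(5,4): OLD=1539511831271006693/18014398509481984 → NEW=0, ERR=1539511831271006693/18014398509481984
Row 0: #.#.#
Row 1: #.##.
Row 2: .#.##
Row 3: ##.#.
Row 4: .##.#
Row 5: #..#.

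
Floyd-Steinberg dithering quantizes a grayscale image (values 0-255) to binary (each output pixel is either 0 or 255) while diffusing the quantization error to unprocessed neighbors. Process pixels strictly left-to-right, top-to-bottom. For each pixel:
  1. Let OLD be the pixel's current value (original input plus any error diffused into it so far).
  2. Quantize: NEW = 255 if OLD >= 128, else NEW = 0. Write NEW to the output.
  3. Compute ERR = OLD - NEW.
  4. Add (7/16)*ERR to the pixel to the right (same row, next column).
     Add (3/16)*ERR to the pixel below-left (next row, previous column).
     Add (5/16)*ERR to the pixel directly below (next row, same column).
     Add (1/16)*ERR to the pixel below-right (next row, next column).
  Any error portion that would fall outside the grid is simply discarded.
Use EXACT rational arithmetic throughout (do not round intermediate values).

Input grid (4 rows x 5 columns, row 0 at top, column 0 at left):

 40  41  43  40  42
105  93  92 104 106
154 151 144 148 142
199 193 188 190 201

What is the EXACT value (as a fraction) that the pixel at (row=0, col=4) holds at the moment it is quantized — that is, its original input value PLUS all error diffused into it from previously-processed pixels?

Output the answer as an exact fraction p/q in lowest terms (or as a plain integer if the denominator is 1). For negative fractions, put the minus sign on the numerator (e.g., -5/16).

(0,0): OLD=40 → NEW=0, ERR=40
(0,1): OLD=117/2 → NEW=0, ERR=117/2
(0,2): OLD=2195/32 → NEW=0, ERR=2195/32
(0,3): OLD=35845/512 → NEW=0, ERR=35845/512
(0,4): OLD=594979/8192 → NEW=0, ERR=594979/8192
Target (0,4): original=42, with diffused error = 594979/8192

Answer: 594979/8192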